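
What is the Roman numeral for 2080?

Convert 2080 to Roman numerals:
  2080 contains 2×1000 (MM)
  80 contains 1×50 (L)
  30 contains 3×10 (XXX)

MMLXXX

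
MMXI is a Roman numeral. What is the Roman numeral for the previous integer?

MMXI = 2011, so the previous integer is 2011 - 1 = 2010

MMX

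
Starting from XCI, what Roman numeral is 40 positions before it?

XCI = 91
91 - 40 = 51

LI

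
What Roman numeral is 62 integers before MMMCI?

MMMCI = 3101
3101 - 62 = 3039

MMMXXXIX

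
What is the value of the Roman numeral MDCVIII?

MDCVIII: M=1000, D=500, C=100, V=5, I=1, I=1, I=1
1000 + 500 + 100 + 5 + 1 + 1 + 1 = 1608

1608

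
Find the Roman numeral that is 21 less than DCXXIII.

DCXXIII = 623
623 - 21 = 602

DCII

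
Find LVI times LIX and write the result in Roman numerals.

LVI = 56
LIX = 59
56 × 59 = 3304

MMMCCCIV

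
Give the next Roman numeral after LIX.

LIX = 59; next is 60

LX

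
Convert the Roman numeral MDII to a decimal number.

MDII: M=1000, D=500, I=1, I=1
1000 + 500 + 1 + 1 = 1502

1502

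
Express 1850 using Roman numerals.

Convert 1850 to Roman numerals:
  1850 contains 1×1000 (M)
  850 contains 1×500 (D)
  350 contains 3×100 (CCC)
  50 contains 1×50 (L)

MDCCCL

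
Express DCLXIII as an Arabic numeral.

DCLXIII: D=500, C=100, L=50, X=10, I=1, I=1, I=1
500 + 100 + 50 + 10 + 1 + 1 + 1 = 663

663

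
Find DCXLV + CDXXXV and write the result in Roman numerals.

DCXLV = 645
CDXXXV = 435
645 + 435 = 1080

MLXXX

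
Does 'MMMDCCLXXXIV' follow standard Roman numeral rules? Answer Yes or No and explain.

'MMMDCCLXXXIV': Check the rules: uses only the symbols I, V, X, L, C, D, M; no symbol is repeated more than three times in a row; V, L and D each appear at most once; the only place a smaller symbol precedes a larger one is the allowed subtractive pair IV, the symbol right after such a pair (if any) is smaller than the pair's first symbol, and otherwise the values never increase from left to right. Value: M (1000) + M (1000) + M (1000) + D (500) + C (100) + C (100) + L (50) + X (10) + X (10) + X (10) + IV (4) = 3784. So it is a valid standard Roman numeral.

Yes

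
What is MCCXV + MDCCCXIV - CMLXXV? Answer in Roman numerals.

MCCXV = 1215, MDCCCXIV = 1814, CMLXXV = 975
1215 + 1814 = 3029
3029 - 975 = 2054

MMLIV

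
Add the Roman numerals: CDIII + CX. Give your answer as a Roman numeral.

CDIII = 403
CX = 110
403 + 110 = 513

DXIII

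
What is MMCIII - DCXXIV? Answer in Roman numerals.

MMCIII = 2103
DCXXIV = 624
2103 - 624 = 1479

MCDLXXIX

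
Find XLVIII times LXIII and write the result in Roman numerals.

XLVIII = 48
LXIII = 63
48 × 63 = 3024

MMMXXIV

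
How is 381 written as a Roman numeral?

Convert 381 to Roman numerals:
  381 contains 3×100 (CCC)
  81 contains 1×50 (L)
  31 contains 3×10 (XXX)
  1 contains 1×1 (I)

CCCLXXXI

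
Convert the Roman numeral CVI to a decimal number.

CVI: C=100, V=5, I=1
100 + 5 + 1 = 106

106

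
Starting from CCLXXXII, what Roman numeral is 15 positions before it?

CCLXXXII = 282
282 - 15 = 267

CCLXVII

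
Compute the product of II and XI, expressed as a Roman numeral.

II = 2
XI = 11
2 × 11 = 22

XXII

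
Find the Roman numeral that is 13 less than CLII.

CLII = 152
152 - 13 = 139

CXXXIX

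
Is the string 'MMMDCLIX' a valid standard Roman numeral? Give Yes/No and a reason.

'MMMDCLIX': Check the rules: uses only the symbols I, V, X, L, C, D, M; no symbol is repeated more than three times in a row; V, L and D each appear at most once; the only place a smaller symbol precedes a larger one is the allowed subtractive pair IX, the symbol right after such a pair (if any) is smaller than the pair's first symbol, and otherwise the values never increase from left to right. Value: M (1000) + M (1000) + M (1000) + D (500) + C (100) + L (50) + IX (9) = 3659. So it is a valid standard Roman numeral.

Yes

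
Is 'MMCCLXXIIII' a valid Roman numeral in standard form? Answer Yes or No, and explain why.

'MMCCLXXIIII': More than 3 consecutive I's

No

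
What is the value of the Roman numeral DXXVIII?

DXXVIII: D=500, X=10, X=10, V=5, I=1, I=1, I=1
500 + 10 + 10 + 5 + 1 + 1 + 1 = 528

528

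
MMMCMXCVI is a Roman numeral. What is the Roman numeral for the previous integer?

MMMCMXCVI = 3996; previous is 3995

MMMCMXCV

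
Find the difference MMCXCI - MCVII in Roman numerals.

MMCXCI = 2191
MCVII = 1107
2191 - 1107 = 1084

MLXXXIV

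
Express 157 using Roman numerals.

Convert 157 to Roman numerals:
  157 contains 1×100 (C)
  57 contains 1×50 (L)
  7 contains 1×5 (V)
  2 contains 2×1 (II)

CLVII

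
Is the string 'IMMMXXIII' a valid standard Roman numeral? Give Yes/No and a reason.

'IMMMXXIII': Invalid subtractive combination: IM

No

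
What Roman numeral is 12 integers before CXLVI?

CXLVI = 146
146 - 12 = 134

CXXXIV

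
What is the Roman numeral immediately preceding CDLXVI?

CDLXVI = 466, so the previous integer is 466 - 1 = 465

CDLXV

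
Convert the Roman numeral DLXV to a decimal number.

DLXV: D=500, L=50, X=10, V=5
500 + 50 + 10 + 5 = 565

565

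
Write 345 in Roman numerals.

Convert 345 to Roman numerals:
  345 contains 3×100 (CCC)
  45 contains 1×40 (XL)
  5 contains 1×5 (V)

CCCXLV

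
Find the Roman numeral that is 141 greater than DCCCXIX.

DCCCXIX = 819
819 + 141 = 960

CMLX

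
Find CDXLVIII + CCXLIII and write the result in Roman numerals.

CDXLVIII = 448
CCXLIII = 243
448 + 243 = 691

DCXCI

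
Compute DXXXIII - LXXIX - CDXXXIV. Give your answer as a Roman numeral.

DXXXIII = 533, LXXIX = 79, CDXXXIV = 434
533 - 79 = 454
454 - 434 = 20

XX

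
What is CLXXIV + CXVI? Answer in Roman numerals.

CLXXIV = 174
CXVI = 116
174 + 116 = 290

CCXC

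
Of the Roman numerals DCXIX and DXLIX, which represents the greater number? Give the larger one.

DCXIX = 619
DXLIX = 549
619 is larger

DCXIX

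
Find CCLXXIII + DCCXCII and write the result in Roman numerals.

CCLXXIII = 273
DCCXCII = 792
273 + 792 = 1065

MLXV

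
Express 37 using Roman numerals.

Convert 37 to Roman numerals:
  37 contains 3×10 (XXX)
  7 contains 1×5 (V)
  2 contains 2×1 (II)

XXXVII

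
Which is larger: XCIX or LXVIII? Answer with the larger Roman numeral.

XCIX = 99
LXVIII = 68
99 is larger

XCIX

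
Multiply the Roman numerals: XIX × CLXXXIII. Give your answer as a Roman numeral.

XIX = 19
CLXXXIII = 183
19 × 183 = 3477

MMMCDLXXVII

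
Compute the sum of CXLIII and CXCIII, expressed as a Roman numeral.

CXLIII = 143
CXCIII = 193
143 + 193 = 336

CCCXXXVI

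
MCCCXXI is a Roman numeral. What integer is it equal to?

MCCCXXI: M=1000, C=100, C=100, C=100, X=10, X=10, I=1
1000 + 100 + 100 + 100 + 10 + 10 + 1 = 1321

1321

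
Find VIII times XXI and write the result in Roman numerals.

VIII = 8
XXI = 21
8 × 21 = 168

CLXVIII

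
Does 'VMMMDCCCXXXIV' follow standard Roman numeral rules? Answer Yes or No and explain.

'VMMMDCCCXXXIV': V should not appear more than once

No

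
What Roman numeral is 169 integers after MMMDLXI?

MMMDLXI = 3561
3561 + 169 = 3730

MMMDCCXXX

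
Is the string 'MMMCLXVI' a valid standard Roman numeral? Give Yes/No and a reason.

'MMMCLXVI': Check the rules: uses only the symbols I, V, X, L, C, D, M; no symbol is repeated more than three times in a row; V, L and D each appear at most once; no smaller symbol precedes a larger one (values never increase from left to right). Value: M (1000) + M (1000) + M (1000) + C (100) + L (50) + X (10) + V (5) + I (1) = 3166. So it is a valid standard Roman numeral.

Yes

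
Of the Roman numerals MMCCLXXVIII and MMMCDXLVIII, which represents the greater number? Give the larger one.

MMCCLXXVIII = 2278
MMMCDXLVIII = 3448
3448 is larger

MMMCDXLVIII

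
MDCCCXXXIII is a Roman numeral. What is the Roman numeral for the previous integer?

MDCCCXXXIII = 1833; previous is 1832

MDCCCXXXII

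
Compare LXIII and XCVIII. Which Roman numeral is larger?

LXIII = 63
XCVIII = 98
98 is larger

XCVIII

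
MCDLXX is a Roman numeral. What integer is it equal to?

MCDLXX: M=1000, CD=400, L=50, X=10, X=10
1000 + 400 + 50 + 10 + 10 = 1470

1470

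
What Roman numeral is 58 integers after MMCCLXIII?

MMCCLXIII = 2263
2263 + 58 = 2321

MMCCCXXI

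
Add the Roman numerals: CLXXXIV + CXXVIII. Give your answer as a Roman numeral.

CLXXXIV = 184
CXXVIII = 128
184 + 128 = 312

CCCXII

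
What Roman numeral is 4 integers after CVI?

CVI = 106
106 + 4 = 110

CX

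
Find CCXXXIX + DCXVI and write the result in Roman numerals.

CCXXXIX = 239
DCXVI = 616
239 + 616 = 855

DCCCLV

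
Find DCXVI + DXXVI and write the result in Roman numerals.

DCXVI = 616
DXXVI = 526
616 + 526 = 1142

MCXLII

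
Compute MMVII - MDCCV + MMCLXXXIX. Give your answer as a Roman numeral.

MMVII = 2007, MDCCV = 1705, MMCLXXXIX = 2189
2007 - 1705 = 302
302 + 2189 = 2491

MMCDXCI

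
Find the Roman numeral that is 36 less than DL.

DL = 550
550 - 36 = 514

DXIV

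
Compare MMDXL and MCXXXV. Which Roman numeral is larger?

MMDXL = 2540
MCXXXV = 1135
2540 is larger

MMDXL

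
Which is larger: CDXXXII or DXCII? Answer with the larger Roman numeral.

CDXXXII = 432
DXCII = 592
592 is larger

DXCII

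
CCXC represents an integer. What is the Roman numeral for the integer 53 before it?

CCXC = 290
290 - 53 = 237

CCXXXVII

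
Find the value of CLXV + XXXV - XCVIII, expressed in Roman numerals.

CLXV = 165, XXXV = 35, XCVIII = 98
165 + 35 = 200
200 - 98 = 102

CII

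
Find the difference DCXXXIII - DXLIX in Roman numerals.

DCXXXIII = 633
DXLIX = 549
633 - 549 = 84

LXXXIV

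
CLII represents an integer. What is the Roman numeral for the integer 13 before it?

CLII = 152
152 - 13 = 139

CXXXIX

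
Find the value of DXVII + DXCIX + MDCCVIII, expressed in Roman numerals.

DXVII = 517, DXCIX = 599, MDCCVIII = 1708
517 + 599 = 1116
1116 + 1708 = 2824

MMDCCCXXIV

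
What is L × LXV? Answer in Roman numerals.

L = 50
LXV = 65
50 × 65 = 3250

MMMCCL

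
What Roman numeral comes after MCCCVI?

MCCCVI = 1306, so the next integer is 1306 + 1 = 1307

MCCCVII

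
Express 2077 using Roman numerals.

Convert 2077 to Roman numerals:
  2077 contains 2×1000 (MM)
  77 contains 1×50 (L)
  27 contains 2×10 (XX)
  7 contains 1×5 (V)
  2 contains 2×1 (II)

MMLXXVII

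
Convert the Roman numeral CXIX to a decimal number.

CXIX: C=100, X=10, IX=9
100 + 10 + 9 = 119

119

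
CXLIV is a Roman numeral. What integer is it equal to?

CXLIV: C=100, XL=40, IV=4
100 + 40 + 4 = 144

144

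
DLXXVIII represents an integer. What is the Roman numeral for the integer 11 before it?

DLXXVIII = 578
578 - 11 = 567

DLXVII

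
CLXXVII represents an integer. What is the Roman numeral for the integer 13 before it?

CLXXVII = 177
177 - 13 = 164

CLXIV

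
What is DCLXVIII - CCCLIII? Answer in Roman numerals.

DCLXVIII = 668
CCCLIII = 353
668 - 353 = 315

CCCXV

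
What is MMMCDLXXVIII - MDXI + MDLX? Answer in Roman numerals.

MMMCDLXXVIII = 3478, MDXI = 1511, MDLX = 1560
3478 - 1511 = 1967
1967 + 1560 = 3527

MMMDXXVII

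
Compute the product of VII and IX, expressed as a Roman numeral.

VII = 7
IX = 9
7 × 9 = 63

LXIII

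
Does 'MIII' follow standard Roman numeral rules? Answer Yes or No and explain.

'MIII': Check the rules: uses only the symbols I, V, X, L, C, D, M; no symbol is repeated more than three times in a row; V, L and D each appear at most once; no smaller symbol precedes a larger one (values never increase from left to right). Value: M (1000) + I (1) + I (1) + I (1) = 1003. So it is a valid standard Roman numeral.

Yes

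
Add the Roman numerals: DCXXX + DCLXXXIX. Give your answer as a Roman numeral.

DCXXX = 630
DCLXXXIX = 689
630 + 689 = 1319

MCCCXIX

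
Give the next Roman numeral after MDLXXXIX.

MDLXXXIX = 1589; next is 1590

MDXC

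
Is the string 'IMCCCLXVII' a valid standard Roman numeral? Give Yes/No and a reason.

'IMCCCLXVII': Invalid subtractive combination: IM

No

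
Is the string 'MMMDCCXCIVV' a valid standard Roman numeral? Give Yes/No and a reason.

'MMMDCCXCIVV': V should not appear more than once

No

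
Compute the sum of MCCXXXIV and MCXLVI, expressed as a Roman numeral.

MCCXXXIV = 1234
MCXLVI = 1146
1234 + 1146 = 2380

MMCCCLXXX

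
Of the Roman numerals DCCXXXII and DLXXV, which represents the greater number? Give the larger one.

DCCXXXII = 732
DLXXV = 575
732 is larger

DCCXXXII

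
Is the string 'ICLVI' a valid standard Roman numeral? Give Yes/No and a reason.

'ICLVI': Invalid subtractive combination: IC

No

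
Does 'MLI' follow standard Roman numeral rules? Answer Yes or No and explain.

'MLI': Check the rules: uses only the symbols I, V, X, L, C, D, M; no symbol is repeated more than three times in a row; V, L and D each appear at most once; no smaller symbol precedes a larger one (values never increase from left to right). Value: M (1000) + L (50) + I (1) = 1051. So it is a valid standard Roman numeral.

Yes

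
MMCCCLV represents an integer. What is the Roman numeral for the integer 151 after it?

MMCCCLV = 2355
2355 + 151 = 2506

MMDVI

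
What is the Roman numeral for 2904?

Convert 2904 to Roman numerals:
  2904 contains 2×1000 (MM)
  904 contains 1×900 (CM)
  4 contains 1×4 (IV)

MMCMIV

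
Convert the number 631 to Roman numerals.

Convert 631 to Roman numerals:
  631 contains 1×500 (D)
  131 contains 1×100 (C)
  31 contains 3×10 (XXX)
  1 contains 1×1 (I)

DCXXXI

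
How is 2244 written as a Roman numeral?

Convert 2244 to Roman numerals:
  2244 contains 2×1000 (MM)
  244 contains 2×100 (CC)
  44 contains 1×40 (XL)
  4 contains 1×4 (IV)

MMCCXLIV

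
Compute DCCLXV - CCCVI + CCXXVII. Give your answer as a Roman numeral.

DCCLXV = 765, CCCVI = 306, CCXXVII = 227
765 - 306 = 459
459 + 227 = 686

DCLXXXVI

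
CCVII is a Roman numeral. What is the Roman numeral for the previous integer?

CCVII = 207, so the previous integer is 207 - 1 = 206

CCVI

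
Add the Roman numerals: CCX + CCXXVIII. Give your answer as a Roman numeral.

CCX = 210
CCXXVIII = 228
210 + 228 = 438

CDXXXVIII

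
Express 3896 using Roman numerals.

Convert 3896 to Roman numerals:
  3896 contains 3×1000 (MMM)
  896 contains 1×500 (D)
  396 contains 3×100 (CCC)
  96 contains 1×90 (XC)
  6 contains 1×5 (V)
  1 contains 1×1 (I)

MMMDCCCXCVI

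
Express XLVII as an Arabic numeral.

XLVII: XL=40, V=5, I=1, I=1
40 + 5 + 1 + 1 = 47

47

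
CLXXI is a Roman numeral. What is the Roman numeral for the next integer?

CLXXI = 171; next is 172

CLXXII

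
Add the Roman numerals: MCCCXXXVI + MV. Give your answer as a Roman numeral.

MCCCXXXVI = 1336
MV = 1005
1336 + 1005 = 2341

MMCCCXLI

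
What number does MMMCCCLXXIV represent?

MMMCCCLXXIV: M=1000, M=1000, M=1000, C=100, C=100, C=100, L=50, X=10, X=10, IV=4
1000 + 1000 + 1000 + 100 + 100 + 100 + 50 + 10 + 10 + 4 = 3374

3374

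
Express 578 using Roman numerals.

Convert 578 to Roman numerals:
  578 contains 1×500 (D)
  78 contains 1×50 (L)
  28 contains 2×10 (XX)
  8 contains 1×5 (V)
  3 contains 3×1 (III)

DLXXVIII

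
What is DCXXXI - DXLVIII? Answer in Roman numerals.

DCXXXI = 631
DXLVIII = 548
631 - 548 = 83

LXXXIII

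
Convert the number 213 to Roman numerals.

Convert 213 to Roman numerals:
  213 contains 2×100 (CC)
  13 contains 1×10 (X)
  3 contains 3×1 (III)

CCXIII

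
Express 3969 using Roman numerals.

Convert 3969 to Roman numerals:
  3969 contains 3×1000 (MMM)
  969 contains 1×900 (CM)
  69 contains 1×50 (L)
  19 contains 1×10 (X)
  9 contains 1×9 (IX)

MMMCMLXIX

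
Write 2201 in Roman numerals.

Convert 2201 to Roman numerals:
  2201 contains 2×1000 (MM)
  201 contains 2×100 (CC)
  1 contains 1×1 (I)

MMCCI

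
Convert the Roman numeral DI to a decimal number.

DI: D=500, I=1
500 + 1 = 501

501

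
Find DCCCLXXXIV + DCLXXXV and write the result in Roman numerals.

DCCCLXXXIV = 884
DCLXXXV = 685
884 + 685 = 1569

MDLXIX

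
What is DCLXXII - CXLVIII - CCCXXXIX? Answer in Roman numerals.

DCLXXII = 672, CXLVIII = 148, CCCXXXIX = 339
672 - 148 = 524
524 - 339 = 185

CLXXXV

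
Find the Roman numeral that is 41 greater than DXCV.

DXCV = 595
595 + 41 = 636

DCXXXVI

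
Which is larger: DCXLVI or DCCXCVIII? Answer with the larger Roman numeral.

DCXLVI = 646
DCCXCVIII = 798
798 is larger

DCCXCVIII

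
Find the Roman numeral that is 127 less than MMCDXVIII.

MMCDXVIII = 2418
2418 - 127 = 2291

MMCCXCI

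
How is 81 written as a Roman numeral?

Convert 81 to Roman numerals:
  81 contains 1×50 (L)
  31 contains 3×10 (XXX)
  1 contains 1×1 (I)

LXXXI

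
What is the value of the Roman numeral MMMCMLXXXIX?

MMMCMLXXXIX: M=1000, M=1000, M=1000, CM=900, L=50, X=10, X=10, X=10, IX=9
1000 + 1000 + 1000 + 900 + 50 + 10 + 10 + 10 + 9 = 3989

3989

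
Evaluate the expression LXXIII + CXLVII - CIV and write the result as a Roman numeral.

LXXIII = 73, CXLVII = 147, CIV = 104
73 + 147 = 220
220 - 104 = 116

CXVI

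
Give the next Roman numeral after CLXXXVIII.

CLXXXVIII = 188; next is 189

CLXXXIX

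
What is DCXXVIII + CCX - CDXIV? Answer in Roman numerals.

DCXXVIII = 628, CCX = 210, CDXIV = 414
628 + 210 = 838
838 - 414 = 424

CDXXIV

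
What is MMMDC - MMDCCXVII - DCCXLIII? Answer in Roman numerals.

MMMDC = 3600, MMDCCXVII = 2717, DCCXLIII = 743
3600 - 2717 = 883
883 - 743 = 140

CXL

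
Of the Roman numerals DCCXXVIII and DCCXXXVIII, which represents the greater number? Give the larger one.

DCCXXVIII = 728
DCCXXXVIII = 738
738 is larger

DCCXXXVIII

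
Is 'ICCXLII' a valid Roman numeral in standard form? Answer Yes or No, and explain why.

'ICCXLII': Invalid subtractive combination: IC

No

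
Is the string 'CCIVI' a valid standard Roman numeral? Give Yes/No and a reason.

'CCIVI': I cannot come right after the subtractive pair IV: once I is subtracted in IV, the next symbol must be smaller than I

No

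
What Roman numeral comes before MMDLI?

MMDLI = 2551, so the previous integer is 2551 - 1 = 2550

MMDL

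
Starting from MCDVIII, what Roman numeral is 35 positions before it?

MCDVIII = 1408
1408 - 35 = 1373

MCCCLXXIII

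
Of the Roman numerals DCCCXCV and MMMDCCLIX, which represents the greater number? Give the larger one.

DCCCXCV = 895
MMMDCCLIX = 3759
3759 is larger

MMMDCCLIX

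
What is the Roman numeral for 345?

Convert 345 to Roman numerals:
  345 contains 3×100 (CCC)
  45 contains 1×40 (XL)
  5 contains 1×5 (V)

CCCXLV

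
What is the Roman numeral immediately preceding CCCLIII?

CCCLIII = 353, so the previous integer is 353 - 1 = 352

CCCLII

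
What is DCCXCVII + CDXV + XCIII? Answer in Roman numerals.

DCCXCVII = 797, CDXV = 415, XCIII = 93
797 + 415 = 1212
1212 + 93 = 1305

MCCCV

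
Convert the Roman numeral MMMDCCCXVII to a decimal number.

MMMDCCCXVII: M=1000, M=1000, M=1000, D=500, C=100, C=100, C=100, X=10, V=5, I=1, I=1
1000 + 1000 + 1000 + 500 + 100 + 100 + 100 + 10 + 5 + 1 + 1 = 3817

3817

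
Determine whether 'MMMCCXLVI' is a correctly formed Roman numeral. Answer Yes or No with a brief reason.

'MMMCCXLVI': Check the rules: uses only the symbols I, V, X, L, C, D, M; no symbol is repeated more than three times in a row; V, L and D each appear at most once; the only place a smaller symbol precedes a larger one is the allowed subtractive pair XL, the symbol right after such a pair (if any) is smaller than the pair's first symbol, and otherwise the values never increase from left to right. Value: M (1000) + M (1000) + M (1000) + C (100) + C (100) + XL (40) + V (5) + I (1) = 3246. So it is a valid standard Roman numeral.

Yes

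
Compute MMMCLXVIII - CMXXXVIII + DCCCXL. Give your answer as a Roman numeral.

MMMCLXVIII = 3168, CMXXXVIII = 938, DCCCXL = 840
3168 - 938 = 2230
2230 + 840 = 3070

MMMLXX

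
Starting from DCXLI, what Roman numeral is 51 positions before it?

DCXLI = 641
641 - 51 = 590

DXC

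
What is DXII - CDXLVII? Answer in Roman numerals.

DXII = 512
CDXLVII = 447
512 - 447 = 65

LXV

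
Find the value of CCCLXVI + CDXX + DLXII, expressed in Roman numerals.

CCCLXVI = 366, CDXX = 420, DLXII = 562
366 + 420 = 786
786 + 562 = 1348

MCCCXLVIII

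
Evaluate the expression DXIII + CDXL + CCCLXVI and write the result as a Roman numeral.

DXIII = 513, CDXL = 440, CCCLXVI = 366
513 + 440 = 953
953 + 366 = 1319

MCCCXIX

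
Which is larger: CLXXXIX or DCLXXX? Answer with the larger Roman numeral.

CLXXXIX = 189
DCLXXX = 680
680 is larger

DCLXXX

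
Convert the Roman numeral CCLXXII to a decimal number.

CCLXXII: C=100, C=100, L=50, X=10, X=10, I=1, I=1
100 + 100 + 50 + 10 + 10 + 1 + 1 = 272

272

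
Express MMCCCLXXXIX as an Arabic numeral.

MMCCCLXXXIX: M=1000, M=1000, C=100, C=100, C=100, L=50, X=10, X=10, X=10, IX=9
1000 + 1000 + 100 + 100 + 100 + 50 + 10 + 10 + 10 + 9 = 2389

2389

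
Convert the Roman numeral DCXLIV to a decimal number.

DCXLIV: D=500, C=100, XL=40, IV=4
500 + 100 + 40 + 4 = 644

644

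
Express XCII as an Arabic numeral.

XCII: XC=90, I=1, I=1
90 + 1 + 1 = 92

92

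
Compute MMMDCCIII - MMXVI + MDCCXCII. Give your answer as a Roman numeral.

MMMDCCIII = 3703, MMXVI = 2016, MDCCXCII = 1792
3703 - 2016 = 1687
1687 + 1792 = 3479

MMMCDLXXIX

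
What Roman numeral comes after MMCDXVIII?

MMCDXVIII = 2418, so the next integer is 2418 + 1 = 2419

MMCDXIX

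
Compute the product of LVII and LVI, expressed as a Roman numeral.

LVII = 57
LVI = 56
57 × 56 = 3192

MMMCXCII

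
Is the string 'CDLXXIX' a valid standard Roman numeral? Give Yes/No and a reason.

'CDLXXIX': Check the rules: uses only the symbols I, V, X, L, C, D, M; no symbol is repeated more than three times in a row; V, L and D each appear at most once; the only places a smaller symbol precedes a larger one are the allowed subtractive pairs CD, IX, the symbol right after such a pair (if any) is smaller than the pair's first symbol, and otherwise the values never increase from left to right. Value: CD (400) + L (50) + X (10) + X (10) + IX (9) = 479. So it is a valid standard Roman numeral.

Yes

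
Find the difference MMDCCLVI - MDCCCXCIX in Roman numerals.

MMDCCLVI = 2756
MDCCCXCIX = 1899
2756 - 1899 = 857

DCCCLVII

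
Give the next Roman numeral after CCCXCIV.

CCCXCIV = 394, so the next integer is 394 + 1 = 395

CCCXCV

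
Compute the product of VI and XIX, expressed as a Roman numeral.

VI = 6
XIX = 19
6 × 19 = 114

CXIV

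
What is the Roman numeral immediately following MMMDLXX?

MMMDLXX = 3570; next is 3571

MMMDLXXI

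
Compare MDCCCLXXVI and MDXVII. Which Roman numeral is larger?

MDCCCLXXVI = 1876
MDXVII = 1517
1876 is larger

MDCCCLXXVI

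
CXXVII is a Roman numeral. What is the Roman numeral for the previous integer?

CXXVII = 127, so the previous integer is 127 - 1 = 126

CXXVI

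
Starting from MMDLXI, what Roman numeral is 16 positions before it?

MMDLXI = 2561
2561 - 16 = 2545

MMDXLV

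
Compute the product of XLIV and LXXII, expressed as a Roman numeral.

XLIV = 44
LXXII = 72
44 × 72 = 3168

MMMCLXVIII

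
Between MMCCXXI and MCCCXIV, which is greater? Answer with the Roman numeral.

MMCCXXI = 2221
MCCCXIV = 1314
2221 is larger

MMCCXXI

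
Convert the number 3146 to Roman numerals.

Convert 3146 to Roman numerals:
  3146 contains 3×1000 (MMM)
  146 contains 1×100 (C)
  46 contains 1×40 (XL)
  6 contains 1×5 (V)
  1 contains 1×1 (I)

MMMCXLVI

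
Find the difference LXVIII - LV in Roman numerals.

LXVIII = 68
LV = 55
68 - 55 = 13

XIII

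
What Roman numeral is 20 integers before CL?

CL = 150
150 - 20 = 130

CXXX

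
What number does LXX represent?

LXX: L=50, X=10, X=10
50 + 10 + 10 = 70

70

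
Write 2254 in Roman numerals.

Convert 2254 to Roman numerals:
  2254 contains 2×1000 (MM)
  254 contains 2×100 (CC)
  54 contains 1×50 (L)
  4 contains 1×4 (IV)

MMCCLIV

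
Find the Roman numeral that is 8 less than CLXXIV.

CLXXIV = 174
174 - 8 = 166

CLXVI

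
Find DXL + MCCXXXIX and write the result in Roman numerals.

DXL = 540
MCCXXXIX = 1239
540 + 1239 = 1779

MDCCLXXIX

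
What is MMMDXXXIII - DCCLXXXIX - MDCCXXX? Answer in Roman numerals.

MMMDXXXIII = 3533, DCCLXXXIX = 789, MDCCXXX = 1730
3533 - 789 = 2744
2744 - 1730 = 1014

MXIV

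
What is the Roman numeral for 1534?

Convert 1534 to Roman numerals:
  1534 contains 1×1000 (M)
  534 contains 1×500 (D)
  34 contains 3×10 (XXX)
  4 contains 1×4 (IV)

MDXXXIV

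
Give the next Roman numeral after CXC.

CXC = 190; next is 191

CXCI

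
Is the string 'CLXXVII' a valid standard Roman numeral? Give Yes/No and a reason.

'CLXXVII': Check the rules: uses only the symbols I, V, X, L, C, D, M; no symbol is repeated more than three times in a row; V, L and D each appear at most once; no smaller symbol precedes a larger one (values never increase from left to right). Value: C (100) + L (50) + X (10) + X (10) + V (5) + I (1) + I (1) = 177. So it is a valid standard Roman numeral.

Yes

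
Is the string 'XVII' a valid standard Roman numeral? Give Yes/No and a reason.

'XVII': Check the rules: uses only the symbols I, V, X, L, C, D, M; no symbol is repeated more than three times in a row; V, L and D each appear at most once; no smaller symbol precedes a larger one (values never increase from left to right). Value: X (10) + V (5) + I (1) + I (1) = 17. So it is a valid standard Roman numeral.

Yes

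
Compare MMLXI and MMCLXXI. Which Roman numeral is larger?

MMLXI = 2061
MMCLXXI = 2171
2171 is larger

MMCLXXI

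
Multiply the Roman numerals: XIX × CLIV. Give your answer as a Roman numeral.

XIX = 19
CLIV = 154
19 × 154 = 2926

MMCMXXVI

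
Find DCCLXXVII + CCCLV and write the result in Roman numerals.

DCCLXXVII = 777
CCCLV = 355
777 + 355 = 1132

MCXXXII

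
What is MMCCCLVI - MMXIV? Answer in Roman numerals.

MMCCCLVI = 2356
MMXIV = 2014
2356 - 2014 = 342

CCCXLII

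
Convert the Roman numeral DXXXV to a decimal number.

DXXXV: D=500, X=10, X=10, X=10, V=5
500 + 10 + 10 + 10 + 5 = 535

535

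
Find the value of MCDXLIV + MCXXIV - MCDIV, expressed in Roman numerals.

MCDXLIV = 1444, MCXXIV = 1124, MCDIV = 1404
1444 + 1124 = 2568
2568 - 1404 = 1164

MCLXIV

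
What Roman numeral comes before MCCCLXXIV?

MCCCLXXIV = 1374; previous is 1373

MCCCLXXIII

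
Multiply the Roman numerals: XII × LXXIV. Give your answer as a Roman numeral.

XII = 12
LXXIV = 74
12 × 74 = 888

DCCCLXXXVIII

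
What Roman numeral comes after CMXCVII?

CMXCVII = 997; next is 998

CMXCVIII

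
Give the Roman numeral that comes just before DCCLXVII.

DCCLXVII = 767; previous is 766

DCCLXVI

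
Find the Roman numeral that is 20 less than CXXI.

CXXI = 121
121 - 20 = 101

CI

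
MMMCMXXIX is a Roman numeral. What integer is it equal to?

MMMCMXXIX: M=1000, M=1000, M=1000, CM=900, X=10, X=10, IX=9
1000 + 1000 + 1000 + 900 + 10 + 10 + 9 = 3929

3929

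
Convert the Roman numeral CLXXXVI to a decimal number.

CLXXXVI: C=100, L=50, X=10, X=10, X=10, V=5, I=1
100 + 50 + 10 + 10 + 10 + 5 + 1 = 186

186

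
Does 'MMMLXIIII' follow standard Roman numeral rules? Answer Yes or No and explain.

'MMMLXIIII': More than 3 consecutive I's

No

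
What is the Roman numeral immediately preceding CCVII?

CCVII = 207, so the previous integer is 207 - 1 = 206

CCVI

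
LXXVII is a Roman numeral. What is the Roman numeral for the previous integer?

LXXVII = 77, so the previous integer is 77 - 1 = 76

LXXVI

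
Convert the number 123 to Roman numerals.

Convert 123 to Roman numerals:
  123 contains 1×100 (C)
  23 contains 2×10 (XX)
  3 contains 3×1 (III)

CXXIII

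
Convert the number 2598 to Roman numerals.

Convert 2598 to Roman numerals:
  2598 contains 2×1000 (MM)
  598 contains 1×500 (D)
  98 contains 1×90 (XC)
  8 contains 1×5 (V)
  3 contains 3×1 (III)

MMDXCVIII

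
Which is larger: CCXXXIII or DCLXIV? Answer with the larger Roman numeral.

CCXXXIII = 233
DCLXIV = 664
664 is larger

DCLXIV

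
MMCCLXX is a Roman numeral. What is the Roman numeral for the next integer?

MMCCLXX = 2270; next is 2271

MMCCLXXI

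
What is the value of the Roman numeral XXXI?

XXXI: X=10, X=10, X=10, I=1
10 + 10 + 10 + 1 = 31

31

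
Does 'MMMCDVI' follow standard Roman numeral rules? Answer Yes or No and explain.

'MMMCDVI': Check the rules: uses only the symbols I, V, X, L, C, D, M; no symbol is repeated more than three times in a row; V, L and D each appear at most once; the only place a smaller symbol precedes a larger one is the allowed subtractive pair CD, the symbol right after such a pair (if any) is smaller than the pair's first symbol, and otherwise the values never increase from left to right. Value: M (1000) + M (1000) + M (1000) + CD (400) + V (5) + I (1) = 3406. So it is a valid standard Roman numeral.

Yes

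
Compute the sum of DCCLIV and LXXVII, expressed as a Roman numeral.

DCCLIV = 754
LXXVII = 77
754 + 77 = 831

DCCCXXXI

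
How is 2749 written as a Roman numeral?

Convert 2749 to Roman numerals:
  2749 contains 2×1000 (MM)
  749 contains 1×500 (D)
  249 contains 2×100 (CC)
  49 contains 1×40 (XL)
  9 contains 1×9 (IX)

MMDCCXLIX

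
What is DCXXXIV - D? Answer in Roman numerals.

DCXXXIV = 634
D = 500
634 - 500 = 134

CXXXIV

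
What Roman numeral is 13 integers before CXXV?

CXXV = 125
125 - 13 = 112

CXII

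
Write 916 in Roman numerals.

Convert 916 to Roman numerals:
  916 contains 1×900 (CM)
  16 contains 1×10 (X)
  6 contains 1×5 (V)
  1 contains 1×1 (I)

CMXVI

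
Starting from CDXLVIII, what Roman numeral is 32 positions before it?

CDXLVIII = 448
448 - 32 = 416

CDXVI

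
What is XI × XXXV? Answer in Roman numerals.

XI = 11
XXXV = 35
11 × 35 = 385

CCCLXXXV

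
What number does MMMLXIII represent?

MMMLXIII: M=1000, M=1000, M=1000, L=50, X=10, I=1, I=1, I=1
1000 + 1000 + 1000 + 50 + 10 + 1 + 1 + 1 = 3063

3063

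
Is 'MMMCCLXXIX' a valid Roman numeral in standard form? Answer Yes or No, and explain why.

'MMMCCLXXIX': Check the rules: uses only the symbols I, V, X, L, C, D, M; no symbol is repeated more than three times in a row; V, L and D each appear at most once; the only place a smaller symbol precedes a larger one is the allowed subtractive pair IX, the symbol right after such a pair (if any) is smaller than the pair's first symbol, and otherwise the values never increase from left to right. Value: M (1000) + M (1000) + M (1000) + C (100) + C (100) + L (50) + X (10) + X (10) + IX (9) = 3279. So it is a valid standard Roman numeral.

Yes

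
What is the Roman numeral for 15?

Convert 15 to Roman numerals:
  15 contains 1×10 (X)
  5 contains 1×5 (V)

XV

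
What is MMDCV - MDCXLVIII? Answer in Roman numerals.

MMDCV = 2605
MDCXLVIII = 1648
2605 - 1648 = 957

CMLVII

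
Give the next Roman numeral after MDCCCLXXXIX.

MDCCCLXXXIX = 1889; next is 1890

MDCCCXC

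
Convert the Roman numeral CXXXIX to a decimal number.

CXXXIX: C=100, X=10, X=10, X=10, IX=9
100 + 10 + 10 + 10 + 9 = 139

139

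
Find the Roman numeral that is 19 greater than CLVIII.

CLVIII = 158
158 + 19 = 177

CLXXVII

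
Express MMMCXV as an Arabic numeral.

MMMCXV: M=1000, M=1000, M=1000, C=100, X=10, V=5
1000 + 1000 + 1000 + 100 + 10 + 5 = 3115

3115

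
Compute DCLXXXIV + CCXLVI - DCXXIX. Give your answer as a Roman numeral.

DCLXXXIV = 684, CCXLVI = 246, DCXXIX = 629
684 + 246 = 930
930 - 629 = 301

CCCI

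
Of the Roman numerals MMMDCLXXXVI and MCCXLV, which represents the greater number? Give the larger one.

MMMDCLXXXVI = 3686
MCCXLV = 1245
3686 is larger

MMMDCLXXXVI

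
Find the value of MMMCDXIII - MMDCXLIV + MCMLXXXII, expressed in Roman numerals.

MMMCDXIII = 3413, MMDCXLIV = 2644, MCMLXXXII = 1982
3413 - 2644 = 769
769 + 1982 = 2751

MMDCCLI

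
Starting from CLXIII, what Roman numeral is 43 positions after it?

CLXIII = 163
163 + 43 = 206

CCVI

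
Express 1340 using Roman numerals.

Convert 1340 to Roman numerals:
  1340 contains 1×1000 (M)
  340 contains 3×100 (CCC)
  40 contains 1×40 (XL)

MCCCXL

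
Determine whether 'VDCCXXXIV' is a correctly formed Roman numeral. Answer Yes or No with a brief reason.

'VDCCXXXIV': V should not appear more than once

No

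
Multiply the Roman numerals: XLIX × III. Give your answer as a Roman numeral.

XLIX = 49
III = 3
49 × 3 = 147

CXLVII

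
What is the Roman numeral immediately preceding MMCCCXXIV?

MMCCCXXIV = 2324, so the previous integer is 2324 - 1 = 2323

MMCCCXXIII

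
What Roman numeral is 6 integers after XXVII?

XXVII = 27
27 + 6 = 33

XXXIII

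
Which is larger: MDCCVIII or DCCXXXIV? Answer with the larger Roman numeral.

MDCCVIII = 1708
DCCXXXIV = 734
1708 is larger

MDCCVIII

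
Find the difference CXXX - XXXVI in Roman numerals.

CXXX = 130
XXXVI = 36
130 - 36 = 94

XCIV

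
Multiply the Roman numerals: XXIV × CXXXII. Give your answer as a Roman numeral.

XXIV = 24
CXXXII = 132
24 × 132 = 3168

MMMCLXVIII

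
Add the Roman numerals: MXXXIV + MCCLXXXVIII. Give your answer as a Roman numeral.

MXXXIV = 1034
MCCLXXXVIII = 1288
1034 + 1288 = 2322

MMCCCXXII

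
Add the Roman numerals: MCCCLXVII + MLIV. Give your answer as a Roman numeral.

MCCCLXVII = 1367
MLIV = 1054
1367 + 1054 = 2421

MMCDXXI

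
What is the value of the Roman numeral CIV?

CIV: C=100, IV=4
100 + 4 = 104

104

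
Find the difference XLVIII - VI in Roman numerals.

XLVIII = 48
VI = 6
48 - 6 = 42

XLII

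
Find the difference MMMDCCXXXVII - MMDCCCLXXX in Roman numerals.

MMMDCCXXXVII = 3737
MMDCCCLXXX = 2880
3737 - 2880 = 857

DCCCLVII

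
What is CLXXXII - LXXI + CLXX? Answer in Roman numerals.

CLXXXII = 182, LXXI = 71, CLXX = 170
182 - 71 = 111
111 + 170 = 281

CCLXXXI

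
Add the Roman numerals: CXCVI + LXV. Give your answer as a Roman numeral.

CXCVI = 196
LXV = 65
196 + 65 = 261

CCLXI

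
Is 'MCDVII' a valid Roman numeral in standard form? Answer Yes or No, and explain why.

'MCDVII': Check the rules: uses only the symbols I, V, X, L, C, D, M; no symbol is repeated more than three times in a row; V, L and D each appear at most once; the only place a smaller symbol precedes a larger one is the allowed subtractive pair CD, the symbol right after such a pair (if any) is smaller than the pair's first symbol, and otherwise the values never increase from left to right. Value: M (1000) + CD (400) + V (5) + I (1) + I (1) = 1407. So it is a valid standard Roman numeral.

Yes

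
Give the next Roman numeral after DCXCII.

DCXCII = 692; next is 693

DCXCIII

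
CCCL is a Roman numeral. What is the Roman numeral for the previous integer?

CCCL = 350; previous is 349

CCCXLIX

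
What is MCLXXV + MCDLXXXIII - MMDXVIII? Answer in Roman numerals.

MCLXXV = 1175, MCDLXXXIII = 1483, MMDXVIII = 2518
1175 + 1483 = 2658
2658 - 2518 = 140

CXL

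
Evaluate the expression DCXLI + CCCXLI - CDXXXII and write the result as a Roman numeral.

DCXLI = 641, CCCXLI = 341, CDXXXII = 432
641 + 341 = 982
982 - 432 = 550

DL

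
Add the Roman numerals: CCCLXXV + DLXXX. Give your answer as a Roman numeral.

CCCLXXV = 375
DLXXX = 580
375 + 580 = 955

CMLV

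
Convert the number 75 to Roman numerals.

Convert 75 to Roman numerals:
  75 contains 1×50 (L)
  25 contains 2×10 (XX)
  5 contains 1×5 (V)

LXXV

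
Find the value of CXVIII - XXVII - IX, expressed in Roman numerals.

CXVIII = 118, XXVII = 27, IX = 9
118 - 27 = 91
91 - 9 = 82

LXXXII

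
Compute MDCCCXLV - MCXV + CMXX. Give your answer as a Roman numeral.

MDCCCXLV = 1845, MCXV = 1115, CMXX = 920
1845 - 1115 = 730
730 + 920 = 1650

MDCL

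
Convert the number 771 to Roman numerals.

Convert 771 to Roman numerals:
  771 contains 1×500 (D)
  271 contains 2×100 (CC)
  71 contains 1×50 (L)
  21 contains 2×10 (XX)
  1 contains 1×1 (I)

DCCLXXI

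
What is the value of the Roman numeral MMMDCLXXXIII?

MMMDCLXXXIII: M=1000, M=1000, M=1000, D=500, C=100, L=50, X=10, X=10, X=10, I=1, I=1, I=1
1000 + 1000 + 1000 + 500 + 100 + 50 + 10 + 10 + 10 + 1 + 1 + 1 = 3683

3683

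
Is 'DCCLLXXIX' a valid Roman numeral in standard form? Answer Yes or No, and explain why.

'DCCLLXXIX': L should not appear more than once

No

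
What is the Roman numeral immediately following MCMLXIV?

MCMLXIV = 1964, so the next integer is 1964 + 1 = 1965

MCMLXV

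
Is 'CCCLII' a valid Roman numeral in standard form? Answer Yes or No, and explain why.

'CCCLII': Check the rules: uses only the symbols I, V, X, L, C, D, M; no symbol is repeated more than three times in a row; V, L and D each appear at most once; no smaller symbol precedes a larger one (values never increase from left to right). Value: C (100) + C (100) + C (100) + L (50) + I (1) + I (1) = 352. So it is a valid standard Roman numeral.

Yes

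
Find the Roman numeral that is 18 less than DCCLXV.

DCCLXV = 765
765 - 18 = 747

DCCXLVII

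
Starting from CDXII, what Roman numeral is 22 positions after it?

CDXII = 412
412 + 22 = 434

CDXXXIV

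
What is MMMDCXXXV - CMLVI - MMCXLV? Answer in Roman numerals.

MMMDCXXXV = 3635, CMLVI = 956, MMCXLV = 2145
3635 - 956 = 2679
2679 - 2145 = 534

DXXXIV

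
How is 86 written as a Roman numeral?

Convert 86 to Roman numerals:
  86 contains 1×50 (L)
  36 contains 3×10 (XXX)
  6 contains 1×5 (V)
  1 contains 1×1 (I)

LXXXVI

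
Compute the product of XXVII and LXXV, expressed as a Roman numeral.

XXVII = 27
LXXV = 75
27 × 75 = 2025

MMXXV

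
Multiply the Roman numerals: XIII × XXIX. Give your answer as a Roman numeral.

XIII = 13
XXIX = 29
13 × 29 = 377

CCCLXXVII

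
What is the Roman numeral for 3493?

Convert 3493 to Roman numerals:
  3493 contains 3×1000 (MMM)
  493 contains 1×400 (CD)
  93 contains 1×90 (XC)
  3 contains 3×1 (III)

MMMCDXCIII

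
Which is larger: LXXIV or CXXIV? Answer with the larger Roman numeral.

LXXIV = 74
CXXIV = 124
124 is larger

CXXIV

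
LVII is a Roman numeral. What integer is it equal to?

LVII: L=50, V=5, I=1, I=1
50 + 5 + 1 + 1 = 57

57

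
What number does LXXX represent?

LXXX: L=50, X=10, X=10, X=10
50 + 10 + 10 + 10 = 80

80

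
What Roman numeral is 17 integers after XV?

XV = 15
15 + 17 = 32

XXXII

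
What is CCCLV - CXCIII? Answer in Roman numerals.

CCCLV = 355
CXCIII = 193
355 - 193 = 162

CLXII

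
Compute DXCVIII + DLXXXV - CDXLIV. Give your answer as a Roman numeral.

DXCVIII = 598, DLXXXV = 585, CDXLIV = 444
598 + 585 = 1183
1183 - 444 = 739

DCCXXXIX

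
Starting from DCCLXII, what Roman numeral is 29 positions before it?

DCCLXII = 762
762 - 29 = 733

DCCXXXIII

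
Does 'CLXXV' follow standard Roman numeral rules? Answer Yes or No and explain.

'CLXXV': Check the rules: uses only the symbols I, V, X, L, C, D, M; no symbol is repeated more than three times in a row; V, L and D each appear at most once; no smaller symbol precedes a larger one (values never increase from left to right). Value: C (100) + L (50) + X (10) + X (10) + V (5) = 175. So it is a valid standard Roman numeral.

Yes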